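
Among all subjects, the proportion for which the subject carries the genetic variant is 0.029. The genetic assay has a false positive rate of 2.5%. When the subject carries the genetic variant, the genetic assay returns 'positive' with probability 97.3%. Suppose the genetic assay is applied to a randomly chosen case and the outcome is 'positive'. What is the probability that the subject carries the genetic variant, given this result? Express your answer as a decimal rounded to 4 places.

P(H | E) ≈ 0.5375

Write H for 'the subject carries the genetic variant'. Prior odds H:¬H = 0.029/0.971 = 0.029866. For the 'positive' outcome, the likelihood ratio is 0.973/0.025 = 38.920.
Posterior odds = 0.029866 × 38.920 = 1.1624, so P(H|E) = 1.1624/(1+1.1624) = 0.5375.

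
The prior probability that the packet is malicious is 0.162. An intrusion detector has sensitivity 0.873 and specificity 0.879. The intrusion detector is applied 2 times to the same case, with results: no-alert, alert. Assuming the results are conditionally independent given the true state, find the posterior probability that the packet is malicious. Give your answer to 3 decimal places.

Posterior P(H) ≈ 0.168

Let H be the event that the packet is malicious; start with P(H) = 0.162. P('alert'|H) = 0.873, P('alert'|¬H) = 0.121.
Update on result 1 ('no-alert'): P(H) ← 0.127·0.1620 / (0.127·0.1620 + 0.879·0.8380) = 0.020574/0.75718 = 0.0272.
Update on result 2 ('alert'): P(H) ← 0.873·0.0272 / (0.873·0.0272 + 0.121·0.9728) = 0.023721/0.14143 = 0.1677.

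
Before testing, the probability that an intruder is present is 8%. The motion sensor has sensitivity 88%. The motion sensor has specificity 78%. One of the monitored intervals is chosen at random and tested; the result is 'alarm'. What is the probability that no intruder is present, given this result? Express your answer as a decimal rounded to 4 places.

Write H for 'an intruder is present'. Prior odds H:¬H = 0.08/0.92 = 0.086957. For the 'alarm' outcome, the likelihood ratio is 0.88/0.22 = 4.0000.
Posterior odds = 0.086957 × 4.0000 = 0.34783, so P(H|E) = 0.34783/(1+0.34783) = 0.2581. Then P(¬H|E) = 1 − 0.2581 = 0.7419.

P(¬H | E) ≈ 0.7419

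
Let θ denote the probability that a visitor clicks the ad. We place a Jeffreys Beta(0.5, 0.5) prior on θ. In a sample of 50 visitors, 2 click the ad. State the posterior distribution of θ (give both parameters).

Posterior: Beta(2.5, 48.5)

The binomial likelihood is conjugate to the Beta prior: with 2 successes and 48 failures, the posterior is Beta(0.5+2, 0.5+48) = Beta(2.5, 48.5).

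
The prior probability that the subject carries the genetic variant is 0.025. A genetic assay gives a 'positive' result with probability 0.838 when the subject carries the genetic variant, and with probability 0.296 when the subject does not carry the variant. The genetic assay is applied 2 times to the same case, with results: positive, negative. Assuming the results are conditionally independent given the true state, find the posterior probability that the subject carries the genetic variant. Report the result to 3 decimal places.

Posterior P(H) ≈ 0.016

Let H be the event that the subject carries the genetic variant; start with P(H) = 0.025. P('positive'|H) = 0.838, P('positive'|¬H) = 0.296.
Update on result 1 ('positive'): P(H) ← 0.838·0.0250 / (0.838·0.0250 + 0.296·0.9750) = 0.020950/0.30955 = 0.0677.
Update on result 2 ('negative'): P(H) ← 0.162·0.0677 / (0.162·0.0677 + 0.704·0.9323) = 0.010964/0.66732 = 0.0164.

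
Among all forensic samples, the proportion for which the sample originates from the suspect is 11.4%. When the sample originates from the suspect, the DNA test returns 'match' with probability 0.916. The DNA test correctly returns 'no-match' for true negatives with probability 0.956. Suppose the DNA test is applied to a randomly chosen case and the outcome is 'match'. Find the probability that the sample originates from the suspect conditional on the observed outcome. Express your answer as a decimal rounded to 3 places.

Write H for 'the sample originates from the suspect'. Prior odds H:¬H = 0.114/0.886 = 0.12867. For the 'match' outcome, the likelihood ratio is 0.916/0.044 = 20.818.
Posterior odds = 0.12867 × 20.818 = 2.6786, so P(H|E) = 2.6786/(1+2.6786) = 0.728.

P(H | E) ≈ 0.728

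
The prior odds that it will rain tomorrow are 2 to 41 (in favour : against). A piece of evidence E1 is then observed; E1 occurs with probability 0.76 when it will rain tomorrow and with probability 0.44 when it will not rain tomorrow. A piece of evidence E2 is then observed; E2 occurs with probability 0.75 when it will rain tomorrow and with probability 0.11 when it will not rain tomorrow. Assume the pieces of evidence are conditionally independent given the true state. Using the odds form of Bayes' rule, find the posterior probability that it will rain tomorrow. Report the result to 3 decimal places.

Prior odds = 2/41 = 0.048780.
Likelihood ratio for E1 = 0.76/0.44 = 1.7273.
Likelihood ratio for E2 = 0.75/0.11 = 6.8182.
Posterior odds = prior odds × LR₁ × LR₂ = 0.57448.
Posterior probability = odds/(1+odds) = 0.57448/1.5745 = 0.365.

Posterior probability ≈ 0.365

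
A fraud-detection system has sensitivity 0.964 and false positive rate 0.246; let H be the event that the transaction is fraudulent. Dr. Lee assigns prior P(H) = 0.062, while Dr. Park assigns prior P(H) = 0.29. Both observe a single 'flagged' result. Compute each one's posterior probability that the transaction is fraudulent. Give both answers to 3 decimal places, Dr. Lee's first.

The likelihood ratio for a 'flagged' result is 0.964/0.246 = 3.9187.
Dr. Lee: prior odds 0.062/0.938 = 0.066098; posterior odds 0.25902; posterior probability 0.206.
Dr. Park: prior odds 0.29/0.71 = 0.40845; posterior odds 1.6006; posterior probability 0.615.

Dr. Lee: 0.206; Dr. Park: 0.615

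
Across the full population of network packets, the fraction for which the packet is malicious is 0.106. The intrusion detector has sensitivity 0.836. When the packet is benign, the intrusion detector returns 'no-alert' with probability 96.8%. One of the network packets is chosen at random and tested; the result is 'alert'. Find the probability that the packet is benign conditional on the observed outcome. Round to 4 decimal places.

Let H be the event that the packet is malicious. P(H) = 0.106, so P(¬H) = 0.894. With E the 'alert' result, P(E|H) = 0.836 and P(E|¬H) = 0.032.
P(E) = 0.836·0.106 + 0.032·0.894 = 0.088616 + 0.028608 = 0.11722.
By Bayes' theorem, P(H|E) = 0.088616 / 0.11722 = 0.7560. Hence P(¬H|E) = 1 − 0.7560 = 0.2440.

P(¬H | E) ≈ 0.2440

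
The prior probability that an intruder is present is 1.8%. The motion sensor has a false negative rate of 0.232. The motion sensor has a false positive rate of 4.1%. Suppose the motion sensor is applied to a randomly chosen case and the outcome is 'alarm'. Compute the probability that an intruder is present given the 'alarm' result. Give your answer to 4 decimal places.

P(H | E) ≈ 0.2556

Let H be the event that an intruder is present. P(H) = 0.018, so P(¬H) = 0.982. With E the 'alarm' result, P(E|H) = 0.768 and P(E|¬H) = 0.041.
P(E) = 0.768·0.018 + 0.041·0.982 = 0.013824 + 0.040262 = 0.054086.
By Bayes' theorem, P(H|E) = 0.013824 / 0.054086 = 0.2556.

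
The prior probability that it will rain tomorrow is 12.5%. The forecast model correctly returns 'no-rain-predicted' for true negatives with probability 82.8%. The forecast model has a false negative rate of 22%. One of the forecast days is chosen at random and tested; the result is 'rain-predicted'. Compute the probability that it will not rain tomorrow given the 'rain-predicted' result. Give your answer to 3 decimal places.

P(¬H | E) ≈ 0.607

Write H for 'it will rain tomorrow'. Prior odds H:¬H = 0.125/0.875 = 0.14286. For the 'rain-predicted' outcome, the likelihood ratio is 0.78/0.172 = 4.5349.
Posterior odds = 0.14286 × 4.5349 = 0.64784, so P(H|E) = 0.64784/(1+0.64784) = 0.393. Then P(¬H|E) = 1 − 0.393 = 0.607.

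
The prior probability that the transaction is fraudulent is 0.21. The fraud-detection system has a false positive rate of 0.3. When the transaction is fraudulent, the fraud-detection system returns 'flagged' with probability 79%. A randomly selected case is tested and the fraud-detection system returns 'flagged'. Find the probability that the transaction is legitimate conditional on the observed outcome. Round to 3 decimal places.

P(¬H | E) ≈ 0.588

Let H be the event that the transaction is fraudulent. P(H) = 0.21, so P(¬H) = 0.79. With E the 'flagged' result, P(E|H) = 0.79 and P(E|¬H) = 0.3.
P(E) = 0.79·0.21 + 0.3·0.79 = 0.16590 + 0.23700 = 0.40290.
By Bayes' theorem, P(H|E) = 0.16590 / 0.40290 = 0.412. Hence P(¬H|E) = 1 − 0.412 = 0.588.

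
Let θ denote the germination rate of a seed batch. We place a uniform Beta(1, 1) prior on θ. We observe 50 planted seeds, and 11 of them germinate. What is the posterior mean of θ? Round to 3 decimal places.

Observing 11 successes and 39 failures updates Beta(1, 1) by adding the success and failure counts to the two shape parameters: α = 1+11 = 12, β = 1+39 = 40.
Posterior mean = α/(α+β) = 12/52 = 0.231.

Posterior mean ≈ 0.231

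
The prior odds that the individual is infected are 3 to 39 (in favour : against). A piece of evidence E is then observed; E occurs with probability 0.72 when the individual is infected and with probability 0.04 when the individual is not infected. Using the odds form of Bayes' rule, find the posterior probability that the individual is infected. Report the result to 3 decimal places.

Prior odds = 3/39 = 0.076923.
Likelihood ratio for E = 0.72/0.04 = 18.000.
Posterior odds = prior odds × LR = 1.3846.
Posterior probability = odds/(1+odds) = 1.3846/2.3846 = 0.581.

Posterior probability ≈ 0.581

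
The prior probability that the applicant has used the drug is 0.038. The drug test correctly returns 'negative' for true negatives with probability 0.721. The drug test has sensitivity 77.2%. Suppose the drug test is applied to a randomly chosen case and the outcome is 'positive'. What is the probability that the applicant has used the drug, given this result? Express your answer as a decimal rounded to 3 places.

P(H | E) ≈ 0.099

Write H for 'the applicant has used the drug'. Prior odds H:¬H = 0.038/0.962 = 0.039501. For the 'positive' outcome, the likelihood ratio is 0.772/0.279 = 2.7670.
Posterior odds = 0.039501 × 2.7670 = 0.10930, so P(H|E) = 0.10930/(1+0.10930) = 0.099.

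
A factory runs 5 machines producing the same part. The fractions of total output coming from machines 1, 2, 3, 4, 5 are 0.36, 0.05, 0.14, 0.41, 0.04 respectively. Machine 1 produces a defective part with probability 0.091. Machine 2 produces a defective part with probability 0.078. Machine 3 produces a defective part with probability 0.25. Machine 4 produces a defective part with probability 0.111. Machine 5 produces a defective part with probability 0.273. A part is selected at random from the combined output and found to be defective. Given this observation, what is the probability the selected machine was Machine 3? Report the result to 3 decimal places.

Posterior probability ≈ 0.273

P(defective|M1) = 0.091; P(defective|M2) = 0.078; P(defective|M3) = 0.25; P(defective|M4) = 0.111; P(defective|M5) = 0.273.
Prior × likelihood for each source: 0.36·0.091=0.03276, 0.05·0.078=0.003900, 0.14·0.25=0.03500, 0.41·0.111=0.04551, 0.04·0.273=0.01092. Summing gives P(defective) = 0.12809.
P(Machine 3 | defective) = 0.03500 / 0.12809 = 0.273.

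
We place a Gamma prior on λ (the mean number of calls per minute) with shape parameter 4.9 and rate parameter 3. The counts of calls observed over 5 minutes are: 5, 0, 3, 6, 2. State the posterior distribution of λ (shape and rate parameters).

Total count ∑xᵢ = 16 over n = 5 minutes.
Gamma is conjugate to the Poisson likelihood: posterior is Gamma(shape = 4.9+16 = 20.9, rate = 3+5 = 8).

Posterior: Gamma(shape=20.9, rate=8)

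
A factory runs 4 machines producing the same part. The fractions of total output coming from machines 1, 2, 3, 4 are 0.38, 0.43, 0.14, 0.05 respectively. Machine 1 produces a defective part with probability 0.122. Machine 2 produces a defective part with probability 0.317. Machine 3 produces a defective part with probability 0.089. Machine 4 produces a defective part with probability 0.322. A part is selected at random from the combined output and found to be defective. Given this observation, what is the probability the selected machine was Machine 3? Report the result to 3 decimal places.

P(defective|M1) = 0.122; P(defective|M2) = 0.317; P(defective|M3) = 0.089; P(defective|M4) = 0.322.
Prior × likelihood for each source: 0.38·0.122=0.04636, 0.43·0.317=0.1363, 0.14·0.089=0.01246, 0.05·0.322=0.01610. Summing gives P(defective) = 0.21123.
P(Machine 3 | defective) = 0.01246 / 0.21123 = 0.059.

Posterior probability ≈ 0.059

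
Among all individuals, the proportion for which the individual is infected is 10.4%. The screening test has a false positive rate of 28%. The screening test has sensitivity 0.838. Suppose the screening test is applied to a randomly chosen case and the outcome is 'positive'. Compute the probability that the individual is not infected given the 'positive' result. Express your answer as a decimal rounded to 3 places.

Let H be the event that the individual is infected. P(H) = 0.104, so P(¬H) = 0.896. With E the 'positive' result, P(E|H) = 0.838 and P(E|¬H) = 0.28.
P(E) = 0.838·0.104 + 0.28·0.896 = 0.087152 + 0.25088 = 0.33803.
By Bayes' theorem, P(H|E) = 0.087152 / 0.33803 = 0.258. Hence P(¬H|E) = 1 − 0.258 = 0.742.

P(¬H | E) ≈ 0.742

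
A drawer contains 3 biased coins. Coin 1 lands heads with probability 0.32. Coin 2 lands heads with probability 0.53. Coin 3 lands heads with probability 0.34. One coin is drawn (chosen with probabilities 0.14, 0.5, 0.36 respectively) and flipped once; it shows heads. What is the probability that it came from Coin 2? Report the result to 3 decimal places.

Tabulate prior·likelihood by source: [1] prior 0.14, lik 0.32, product 0.04480; [2] prior 0.5, lik 0.53, product 0.2650; [3] prior 0.36, lik 0.34, product 0.1224.
Normalizing constant = 0.43220; the posterior for Coin 2 is its product over the sum, 0.2650/0.43220 = 0.613.

Posterior probability ≈ 0.613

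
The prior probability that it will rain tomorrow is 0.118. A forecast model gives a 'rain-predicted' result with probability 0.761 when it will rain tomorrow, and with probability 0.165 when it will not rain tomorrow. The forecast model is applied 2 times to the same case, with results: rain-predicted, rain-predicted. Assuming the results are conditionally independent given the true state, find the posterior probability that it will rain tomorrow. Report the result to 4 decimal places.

Let H be the event that it will rain tomorrow; start with P(H) = 0.118. P('rain-predicted'|H) = 0.761, P('rain-predicted'|¬H) = 0.165.
Update on result 1 ('rain-predicted'): P(H) ← 0.761·0.1180 / (0.761·0.1180 + 0.165·0.8820) = 0.089798/0.23533 = 0.3816.
Update on result 2 ('rain-predicted'): P(H) ← 0.761·0.3816 / (0.761·0.3816 + 0.165·0.6184) = 0.29039/0.39243 = 0.7400.

Posterior P(H) ≈ 0.7400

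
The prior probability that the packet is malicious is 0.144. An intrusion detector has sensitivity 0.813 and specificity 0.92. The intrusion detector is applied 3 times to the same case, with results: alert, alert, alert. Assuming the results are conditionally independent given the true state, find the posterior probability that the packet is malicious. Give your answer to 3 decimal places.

With H the event that the packet is malicious, the joint likelihood of the observed sequence is P(data|H) = 0.813·0.813·0.813 = 0.53737 and P(data|¬H) = 0.08·0.08·0.08 = 0.00051200.
Bayes: P(H|data) = 0.144·0.53737 / (0.144·0.53737 + 0.856·0.00051200) = 0.077381/0.077819 = 0.9944.

Posterior P(H) ≈ 0.994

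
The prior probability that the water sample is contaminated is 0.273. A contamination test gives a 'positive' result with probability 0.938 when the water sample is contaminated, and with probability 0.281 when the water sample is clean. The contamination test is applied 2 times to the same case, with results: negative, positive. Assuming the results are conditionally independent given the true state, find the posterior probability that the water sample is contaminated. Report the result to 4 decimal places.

Posterior P(H) ≈ 0.0975

Let H be the event that the water sample is contaminated; start with P(H) = 0.273. P('positive'|H) = 0.938, P('positive'|¬H) = 0.281.
Update on result 1 ('negative'): P(H) ← 0.062·0.2730 / (0.062·0.2730 + 0.719·0.7270) = 0.016926/0.53964 = 0.0314.
Update on result 2 ('positive'): P(H) ← 0.938·0.0314 / (0.938·0.0314 + 0.281·0.9686) = 0.029421/0.30161 = 0.0975.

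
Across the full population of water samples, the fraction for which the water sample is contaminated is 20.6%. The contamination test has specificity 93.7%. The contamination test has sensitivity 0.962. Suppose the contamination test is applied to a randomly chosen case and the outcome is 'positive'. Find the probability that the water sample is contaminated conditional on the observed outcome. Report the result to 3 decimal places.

Write H for 'the water sample is contaminated'. Prior odds H:¬H = 0.206/0.794 = 0.25945. For the 'positive' outcome, the likelihood ratio is 0.962/0.063 = 15.270.
Posterior odds = 0.25945 × 15.270 = 3.9617, so P(H|E) = 3.9617/(1+3.9617) = 0.798.

P(H | E) ≈ 0.798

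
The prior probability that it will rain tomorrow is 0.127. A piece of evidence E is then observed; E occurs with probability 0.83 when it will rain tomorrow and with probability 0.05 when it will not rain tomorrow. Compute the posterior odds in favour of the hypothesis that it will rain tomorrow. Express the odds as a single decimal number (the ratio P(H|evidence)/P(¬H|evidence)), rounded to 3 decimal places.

Prior odds = 0.127/(1−0.127) = 0.14548. In log-odds, ln(0.14548) = -1.9277.
Add log likelihood ratio: ln(16.600) = 2.8094.
Posterior log-odds = 0.88165, so posterior odds = exp(0.88165) = 2.4149.

Posterior odds ≈ 2.415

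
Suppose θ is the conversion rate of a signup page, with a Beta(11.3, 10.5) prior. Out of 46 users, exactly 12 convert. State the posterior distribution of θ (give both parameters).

Observing 12 successes and 34 failures updates Beta(11.3, 10.5) by adding the success and failure counts to the two shape parameters: α = 11.3+12 = 23.3, β = 10.5+34 = 44.5.

Posterior: Beta(23.3, 44.5)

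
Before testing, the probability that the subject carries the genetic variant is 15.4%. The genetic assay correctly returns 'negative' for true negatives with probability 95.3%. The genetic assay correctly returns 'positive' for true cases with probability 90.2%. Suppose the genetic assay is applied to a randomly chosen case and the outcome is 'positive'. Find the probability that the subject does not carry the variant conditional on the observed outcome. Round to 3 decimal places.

Write H for 'the subject carries the genetic variant'. Prior odds H:¬H = 0.154/0.846 = 0.18203. For the 'positive' outcome, the likelihood ratio is 0.902/0.047 = 19.191.
Posterior odds = 0.18203 × 19.191 = 3.4935, so P(H|E) = 3.4935/(1+3.4935) = 0.777. Then P(¬H|E) = 1 − 0.777 = 0.223.

P(¬H | E) ≈ 0.223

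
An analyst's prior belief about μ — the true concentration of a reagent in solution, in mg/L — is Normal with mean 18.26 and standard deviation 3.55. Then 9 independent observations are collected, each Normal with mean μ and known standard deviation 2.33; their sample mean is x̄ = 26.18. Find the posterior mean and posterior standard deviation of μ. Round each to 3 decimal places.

With known σ, the Normal prior is conjugate. Weight on the data is w = (n/σ²)/(n/σ² + 1/τ₀²) = 1.65779/(1.65779+0.0793493) = 0.95432.
Posterior mean = w·x̄ + (1−w)·μ₀ = 0.95432·26.18 + 0.045678·18.26 = 25.818. Posterior variance = 1/(1.65779+0.0793493) = 0.575658, so SD = 0.759.

Posterior mean ≈ 25.818; posterior SD ≈ 0.759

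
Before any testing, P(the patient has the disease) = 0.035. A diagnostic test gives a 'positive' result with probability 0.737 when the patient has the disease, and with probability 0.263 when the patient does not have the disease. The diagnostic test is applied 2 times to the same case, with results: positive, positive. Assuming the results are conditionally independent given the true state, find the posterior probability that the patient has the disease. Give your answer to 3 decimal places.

Posterior P(H) ≈ 0.222

Let H be the event that the patient has the disease; start with P(H) = 0.035. P('positive'|H) = 0.737, P('positive'|¬H) = 0.263.
Update on result 1 ('positive'): P(H) ← 0.737·0.0350 / (0.737·0.0350 + 0.263·0.9650) = 0.025795/0.27959 = 0.0923.
Update on result 2 ('positive'): P(H) ← 0.737·0.0923 / (0.737·0.0923 + 0.263·0.9077) = 0.067996/0.30673 = 0.2217.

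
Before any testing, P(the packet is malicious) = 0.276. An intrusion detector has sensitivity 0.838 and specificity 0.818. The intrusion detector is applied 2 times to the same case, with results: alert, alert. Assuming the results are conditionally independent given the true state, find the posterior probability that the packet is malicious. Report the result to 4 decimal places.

Posterior P(H) ≈ 0.8899

Let H be the event that the packet is malicious; start with P(H) = 0.276. P('alert'|H) = 0.838, P('alert'|¬H) = 0.182.
Update on result 1 ('alert'): P(H) ← 0.838·0.2760 / (0.838·0.2760 + 0.182·0.7240) = 0.23129/0.36306 = 0.6371.
Update on result 2 ('alert'): P(H) ← 0.838·0.6371 / (0.838·0.6371 + 0.182·0.3629) = 0.53386/0.59991 = 0.8899.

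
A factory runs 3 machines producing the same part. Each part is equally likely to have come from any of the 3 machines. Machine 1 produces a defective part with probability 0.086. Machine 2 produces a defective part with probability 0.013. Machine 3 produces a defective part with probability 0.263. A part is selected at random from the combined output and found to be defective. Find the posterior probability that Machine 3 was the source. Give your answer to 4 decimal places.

Posterior probability ≈ 0.7265

P(defective|M1) = 0.086; P(defective|M2) = 0.013; P(defective|M3) = 0.263.
Prior × likelihood for each source: 0.333333·0.086=0.02867, 0.333333·0.013=0.004333, 0.333333·0.263=0.08767. Summing gives P(defective) = 0.12067.
P(Machine 3 | defective) = 0.08767 / 0.12067 = 0.7265.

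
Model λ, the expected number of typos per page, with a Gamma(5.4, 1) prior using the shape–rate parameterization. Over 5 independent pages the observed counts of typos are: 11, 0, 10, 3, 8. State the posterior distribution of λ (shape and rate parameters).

Posterior: Gamma(shape=37.4, rate=6)

The Poisson likelihood adds the total count to the shape and the number of exposure periods to the rate. Here ∑xᵢ = 32 and n = 5, so shape 5.4→37.4 and rate 1→6.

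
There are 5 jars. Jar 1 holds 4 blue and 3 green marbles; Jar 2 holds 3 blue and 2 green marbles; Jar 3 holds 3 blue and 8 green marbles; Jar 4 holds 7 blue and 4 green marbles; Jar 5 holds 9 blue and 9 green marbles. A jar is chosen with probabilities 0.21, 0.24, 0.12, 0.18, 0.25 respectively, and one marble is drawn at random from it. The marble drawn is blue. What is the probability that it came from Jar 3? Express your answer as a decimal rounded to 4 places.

Tabulate prior·likelihood by source: [1] prior 0.21, lik 0.5714, product 0.1200; [2] prior 0.24, lik 0.6, product 0.1440; [3] prior 0.12, lik 0.2727, product 0.03273; [4] prior 0.18, lik 0.6364, product 0.1145; [5] prior 0.25, lik 0.5, product 0.1250.
Normalizing constant = 0.53627; the posterior for Jar 3 is its product over the sum, 0.03273/0.53627 = 0.0610.

Posterior probability ≈ 0.0610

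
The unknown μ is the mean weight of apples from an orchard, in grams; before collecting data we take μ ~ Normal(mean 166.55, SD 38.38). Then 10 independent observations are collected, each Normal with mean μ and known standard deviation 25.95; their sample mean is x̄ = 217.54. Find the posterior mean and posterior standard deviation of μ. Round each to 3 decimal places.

With known σ, the Normal prior is conjugate. Weight on the data is w = (n/σ²)/(n/σ² + 1/τ₀²) = 0.0148500/(0.0148500+0.00067888) = 0.95628.
Posterior mean = w·x̄ + (1−w)·μ₀ = 0.95628·217.54 + 0.043717·166.55 = 215.311. Posterior variance = 1/(0.0148500+0.00067888) = 64.3963, so SD = 8.025.

Posterior mean ≈ 215.311; posterior SD ≈ 8.025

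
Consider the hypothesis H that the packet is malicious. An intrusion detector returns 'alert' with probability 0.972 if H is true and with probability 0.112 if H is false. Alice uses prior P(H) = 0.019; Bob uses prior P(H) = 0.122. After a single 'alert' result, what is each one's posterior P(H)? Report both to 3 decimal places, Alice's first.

Alice: 0.144; Bob: 0.547

P('+'|H) = 0.972, P('+'|¬H) = 0.112.
Alice: numerator 0.972·0.019 = 0.018468; evidence = 0.018468+0.112·0.981 = 0.12834; posterior = 0.144.
Bob: numerator 0.972·0.122 = 0.11858; evidence = 0.11858+0.112·0.878 = 0.21692; posterior = 0.547.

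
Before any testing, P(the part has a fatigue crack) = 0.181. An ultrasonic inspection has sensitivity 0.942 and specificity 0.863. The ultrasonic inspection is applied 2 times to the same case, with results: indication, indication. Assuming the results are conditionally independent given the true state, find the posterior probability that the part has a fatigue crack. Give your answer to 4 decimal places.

Posterior P(H) ≈ 0.9127

Let H be the event that the part has a fatigue crack; start with P(H) = 0.181. P('indication'|H) = 0.942, P('indication'|¬H) = 0.137.
Update on result 1 ('indication'): P(H) ← 0.942·0.1810 / (0.942·0.1810 + 0.137·0.8190) = 0.17050/0.28270 = 0.6031.
Update on result 2 ('indication'): P(H) ← 0.942·0.6031 / (0.942·0.6031 + 0.137·0.3969) = 0.56813/0.62250 = 0.9127.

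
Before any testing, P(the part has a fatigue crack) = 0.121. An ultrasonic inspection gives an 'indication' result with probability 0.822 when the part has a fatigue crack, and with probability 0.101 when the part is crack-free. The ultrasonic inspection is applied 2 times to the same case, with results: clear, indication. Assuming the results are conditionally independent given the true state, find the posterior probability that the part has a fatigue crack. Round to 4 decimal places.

Posterior P(H) ≈ 0.1816

Let H be the event that the part has a fatigue crack; start with P(H) = 0.121. P('indication'|H) = 0.822, P('indication'|¬H) = 0.101.
Update on result 1 ('clear'): P(H) ← 0.178·0.1210 / (0.178·0.1210 + 0.899·0.8790) = 0.021538/0.81176 = 0.0265.
Update on result 2 ('indication'): P(H) ← 0.822·0.0265 / (0.822·0.0265 + 0.101·0.9735) = 0.021810/0.12013 = 0.1816.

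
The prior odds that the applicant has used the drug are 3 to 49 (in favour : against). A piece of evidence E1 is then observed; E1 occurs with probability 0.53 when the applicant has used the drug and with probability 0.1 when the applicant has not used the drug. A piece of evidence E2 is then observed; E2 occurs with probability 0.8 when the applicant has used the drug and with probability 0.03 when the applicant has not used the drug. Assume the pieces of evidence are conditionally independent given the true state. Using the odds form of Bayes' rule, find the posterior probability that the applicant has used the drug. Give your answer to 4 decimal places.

Posterior probability ≈ 0.8964

Prior odds = 3/49 = 0.061224. In log-odds, ln(0.061224) = -2.7932.
Add log likelihood ratios: ln(5.3000) + ln(26.667) = 4.9511.
Posterior log-odds = 2.1579, so posterior odds = exp(2.1579) = 8.6531. Converting, P(H|E) = 8.6531/9.6531 = 0.8964.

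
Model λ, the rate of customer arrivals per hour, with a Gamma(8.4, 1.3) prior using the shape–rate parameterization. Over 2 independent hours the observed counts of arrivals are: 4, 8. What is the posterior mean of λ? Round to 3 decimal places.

The Poisson likelihood adds the total count to the shape and the number of exposure periods to the rate. Here ∑xᵢ = 12 and n = 2, so shape 8.4→20.4 and rate 1.3→3.3.
Posterior mean = shape/rate = 20.4/3.3 = 6.182.

Posterior mean ≈ 6.182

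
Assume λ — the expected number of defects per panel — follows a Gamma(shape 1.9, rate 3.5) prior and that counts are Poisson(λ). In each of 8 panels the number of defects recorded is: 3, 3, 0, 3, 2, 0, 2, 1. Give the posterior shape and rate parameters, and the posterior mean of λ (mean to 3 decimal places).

Posterior: Gamma(shape=15.9, rate=11.5); mean ≈ 1.383

The Poisson likelihood adds the total count to the shape and the number of exposure periods to the rate. Here ∑xᵢ = 14 and n = 8, so shape 1.9→15.9 and rate 3.5→11.5.
Posterior mean = shape/rate = 15.9/11.5 = 1.383.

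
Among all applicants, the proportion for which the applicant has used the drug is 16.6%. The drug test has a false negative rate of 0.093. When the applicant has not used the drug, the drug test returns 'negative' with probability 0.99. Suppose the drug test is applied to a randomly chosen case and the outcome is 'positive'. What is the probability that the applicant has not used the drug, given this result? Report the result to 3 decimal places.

Write H for 'the applicant has used the drug'. Prior odds H:¬H = 0.166/0.834 = 0.19904. For the 'positive' outcome, the likelihood ratio is 0.907/0.01 = 90.700.
Posterior odds = 0.19904 × 90.700 = 18.053, so P(H|E) = 18.053/(1+18.053) = 0.948. Then P(¬H|E) = 1 − 0.948 = 0.052.

P(¬H | E) ≈ 0.052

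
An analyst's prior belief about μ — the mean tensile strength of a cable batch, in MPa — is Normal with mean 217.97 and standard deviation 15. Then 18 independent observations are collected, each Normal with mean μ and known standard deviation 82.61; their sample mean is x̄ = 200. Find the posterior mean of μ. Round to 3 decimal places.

Posterior mean ≈ 211.277

Prior precision 1/τ₀² = 1/15² = 0.00444444; data precision n/σ² = 18/82.61² = 0.00263759.
Posterior precision = 0.00444444 + 0.00263759 = 0.00708203.
Posterior mean = (0.00444444·217.97 + 0.00263759·200) / 0.00708203 = 211.277.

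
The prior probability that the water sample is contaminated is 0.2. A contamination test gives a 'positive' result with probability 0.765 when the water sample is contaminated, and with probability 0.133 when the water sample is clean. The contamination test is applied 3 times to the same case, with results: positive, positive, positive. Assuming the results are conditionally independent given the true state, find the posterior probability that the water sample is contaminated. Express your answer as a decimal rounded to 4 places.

Posterior P(H) ≈ 0.9794

Let H be the event that the water sample is contaminated; start with P(H) = 0.2. P('positive'|H) = 0.765, P('positive'|¬H) = 0.133.
Update on result 1 ('positive'): P(H) ← 0.765·0.2000 / (0.765·0.2000 + 0.133·0.8000) = 0.15300/0.25940 = 0.5898.
Update on result 2 ('positive'): P(H) ← 0.765·0.5898 / (0.765·0.5898 + 0.133·0.4102) = 0.45121/0.50577 = 0.8921.
Update on result 3 ('positive'): P(H) ← 0.765·0.8921 / (0.765·0.8921 + 0.133·0.1079) = 0.68248/0.69683 = 0.9794.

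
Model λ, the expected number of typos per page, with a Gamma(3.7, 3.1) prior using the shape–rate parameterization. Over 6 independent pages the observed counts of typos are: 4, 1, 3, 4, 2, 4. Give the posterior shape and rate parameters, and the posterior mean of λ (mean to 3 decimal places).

Posterior: Gamma(shape=21.7, rate=9.1); mean ≈ 2.385

Total count ∑xᵢ = 18 over n = 6 pages.
Gamma is conjugate to the Poisson likelihood: posterior is Gamma(shape = 3.7+18 = 21.7, rate = 3.1+6 = 9.1).
E[λ | data] = 21.7/9.1 = 2.385.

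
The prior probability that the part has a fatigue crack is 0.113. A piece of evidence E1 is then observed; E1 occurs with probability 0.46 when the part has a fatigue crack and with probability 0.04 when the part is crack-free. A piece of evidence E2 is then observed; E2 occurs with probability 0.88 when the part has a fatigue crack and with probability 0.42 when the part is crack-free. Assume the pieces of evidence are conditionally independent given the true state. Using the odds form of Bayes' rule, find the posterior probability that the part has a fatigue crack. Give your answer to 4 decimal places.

Prior odds = 0.113/(1−0.113) = 0.12740.
Likelihood ratio for E1 = 0.46/0.04 = 11.500.
Likelihood ratio for E2 = 0.88/0.42 = 2.0952.
Posterior odds = prior odds × LR₁ × LR₂ = 3.0696.
Posterior probability = odds/(1+odds) = 3.0696/4.0696 = 0.7543.

Posterior probability ≈ 0.7543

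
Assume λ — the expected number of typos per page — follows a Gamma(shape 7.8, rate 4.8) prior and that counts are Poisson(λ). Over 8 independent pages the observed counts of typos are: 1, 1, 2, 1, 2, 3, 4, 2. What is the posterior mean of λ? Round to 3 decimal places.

Posterior mean ≈ 1.859

Total count ∑xᵢ = 16 over n = 8 pages.
Gamma is conjugate to the Poisson likelihood: posterior is Gamma(shape = 7.8+16 = 23.8, rate = 4.8+8 = 12.8).
E[λ | data] = 23.8/12.8 = 1.859.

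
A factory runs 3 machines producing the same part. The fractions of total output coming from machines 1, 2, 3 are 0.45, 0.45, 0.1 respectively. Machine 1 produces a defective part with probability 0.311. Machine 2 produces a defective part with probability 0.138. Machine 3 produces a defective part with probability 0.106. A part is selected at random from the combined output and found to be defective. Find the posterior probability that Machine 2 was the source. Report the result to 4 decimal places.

Posterior probability ≈ 0.2920

Tabulate prior·likelihood by source: [1] prior 0.45, lik 0.311, product 0.1399; [2] prior 0.45, lik 0.138, product 0.06210; [3] prior 0.1, lik 0.106, product 0.01060.
Normalizing constant = 0.21265; the posterior for Machine 2 is its product over the sum, 0.06210/0.21265 = 0.2920.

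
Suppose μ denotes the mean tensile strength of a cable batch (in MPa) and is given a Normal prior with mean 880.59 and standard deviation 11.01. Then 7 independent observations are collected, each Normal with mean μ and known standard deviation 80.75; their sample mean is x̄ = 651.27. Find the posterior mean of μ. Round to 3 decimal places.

Posterior mean ≈ 854.184

With known σ, the Normal prior is conjugate. Weight on the data is w = (n/σ²)/(n/σ² + 1/τ₀²) = 0.00107353/(0.00107353+0.00824946) = 0.11515.
Posterior mean = w·x̄ + (1−w)·μ₀ = 0.11515·651.27 + 0.88485·880.59 = 854.184.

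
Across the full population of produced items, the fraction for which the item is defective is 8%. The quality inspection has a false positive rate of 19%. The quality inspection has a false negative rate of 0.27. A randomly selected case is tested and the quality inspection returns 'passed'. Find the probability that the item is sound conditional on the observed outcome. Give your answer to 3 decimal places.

Let H be the event that the item is defective. P(H) = 0.08, so P(¬H) = 0.92. With E the 'passed' result, P(E|H) = 0.27 and P(E|¬H) = 0.81.
P(E) = 0.27·0.08 + 0.81·0.92 = 0.021600 + 0.74520 = 0.76680.
By Bayes' theorem, P(H|E) = 0.021600 / 0.76680 = 0.028. Hence P(¬H|E) = 1 − 0.028 = 0.972.

P(¬H | E) ≈ 0.972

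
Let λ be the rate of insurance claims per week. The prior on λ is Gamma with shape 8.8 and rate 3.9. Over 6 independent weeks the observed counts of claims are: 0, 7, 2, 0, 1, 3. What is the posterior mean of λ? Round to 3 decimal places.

Posterior mean ≈ 2.202

The Poisson likelihood adds the total count to the shape and the number of exposure periods to the rate. Here ∑xᵢ = 13 and n = 6, so shape 8.8→21.8 and rate 3.9→9.9.
Posterior mean = shape/rate = 21.8/9.9 = 2.202.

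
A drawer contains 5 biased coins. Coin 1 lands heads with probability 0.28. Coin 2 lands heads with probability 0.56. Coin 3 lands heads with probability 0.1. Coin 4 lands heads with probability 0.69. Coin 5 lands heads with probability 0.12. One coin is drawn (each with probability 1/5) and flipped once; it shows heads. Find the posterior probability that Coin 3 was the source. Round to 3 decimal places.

Posterior probability ≈ 0.057

P(heads|C1) = 0.28; P(heads|C2) = 0.56; P(heads|C3) = 0.1; P(heads|C4) = 0.69; P(heads|C5) = 0.12.
Prior × likelihood for each source: 0.2·0.28=0.05600, 0.2·0.56=0.1120, 0.2·0.1=0.02000, 0.2·0.69=0.1380, 0.2·0.12=0.02400. Summing gives P(heads) = 0.35000.
P(Coin 3 | heads) = 0.02000 / 0.35000 = 0.057.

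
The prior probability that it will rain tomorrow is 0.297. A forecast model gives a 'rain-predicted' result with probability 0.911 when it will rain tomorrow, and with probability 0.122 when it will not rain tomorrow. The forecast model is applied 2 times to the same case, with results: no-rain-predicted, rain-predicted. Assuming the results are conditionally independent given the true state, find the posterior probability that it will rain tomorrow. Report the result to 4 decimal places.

With H the event that it will rain tomorrow, the joint likelihood of the observed sequence is P(data|H) = 0.089·0.911 = 0.081079 and P(data|¬H) = 0.878·0.122 = 0.10712.
Bayes: P(H|data) = 0.297·0.081079 / (0.297·0.081079 + 0.703·0.10712) = 0.024080/0.099383 = 0.2423.

Posterior P(H) ≈ 0.2423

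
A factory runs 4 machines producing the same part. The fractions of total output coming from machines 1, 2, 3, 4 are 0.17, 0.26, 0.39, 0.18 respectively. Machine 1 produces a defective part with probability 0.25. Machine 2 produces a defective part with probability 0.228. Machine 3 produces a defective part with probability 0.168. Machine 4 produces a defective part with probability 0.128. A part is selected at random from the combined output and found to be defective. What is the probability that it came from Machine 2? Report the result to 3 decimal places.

P(defective|M1) = 0.25; P(defective|M2) = 0.228; P(defective|M3) = 0.168; P(defective|M4) = 0.128.
Prior × likelihood for each source: 0.17·0.25=0.04250, 0.26·0.228=0.05928, 0.39·0.168=0.06552, 0.18·0.128=0.02304. Summing gives P(defective) = 0.19034.
P(Machine 2 | defective) = 0.05928 / 0.19034 = 0.311.

Posterior probability ≈ 0.311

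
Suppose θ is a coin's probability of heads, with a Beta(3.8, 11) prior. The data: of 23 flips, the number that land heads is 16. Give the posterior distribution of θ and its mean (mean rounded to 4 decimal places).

Posterior: Beta(19.8, 18); mean ≈ 0.5238

Observing 16 successes and 7 failures updates Beta(3.8, 11) by adding the success and failure counts to the two shape parameters: α = 3.8+16 = 19.8, β = 11+7 = 18.
Posterior mean = α/(α+β) = 19.8/37.8 = 0.5238.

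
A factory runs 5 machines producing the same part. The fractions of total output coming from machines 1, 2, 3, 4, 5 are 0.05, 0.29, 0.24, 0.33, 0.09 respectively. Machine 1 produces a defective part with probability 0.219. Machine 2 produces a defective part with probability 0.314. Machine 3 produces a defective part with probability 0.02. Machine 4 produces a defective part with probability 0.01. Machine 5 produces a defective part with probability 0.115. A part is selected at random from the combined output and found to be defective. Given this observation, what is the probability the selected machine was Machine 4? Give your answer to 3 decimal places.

Posterior probability ≈ 0.027

P(defective|M1) = 0.219; P(defective|M2) = 0.314; P(defective|M3) = 0.02; P(defective|M4) = 0.01; P(defective|M5) = 0.115.
Prior × likelihood for each source: 0.05·0.219=0.01095, 0.29·0.314=0.09106, 0.24·0.02=0.004800, 0.33·0.01=0.003300, 0.09·0.115=0.01035. Summing gives P(defective) = 0.12046.
P(Machine 4 | defective) = 0.003300 / 0.12046 = 0.027.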